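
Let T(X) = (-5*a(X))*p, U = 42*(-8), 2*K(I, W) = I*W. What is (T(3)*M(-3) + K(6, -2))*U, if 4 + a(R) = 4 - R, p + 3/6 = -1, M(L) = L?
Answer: -20664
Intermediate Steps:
p = -3/2 (p = -½ - 1 = -3/2 ≈ -1.5000)
a(R) = -R (a(R) = -4 + (4 - R) = -R)
K(I, W) = I*W/2 (K(I, W) = (I*W)/2 = I*W/2)
U = -336
T(X) = -15*X/2 (T(X) = -(-5)*X*(-3/2) = (5*X)*(-3/2) = -15*X/2)
(T(3)*M(-3) + K(6, -2))*U = (-15/2*3*(-3) + (½)*6*(-2))*(-336) = (-45/2*(-3) - 6)*(-336) = (135/2 - 6)*(-336) = (123/2)*(-336) = -20664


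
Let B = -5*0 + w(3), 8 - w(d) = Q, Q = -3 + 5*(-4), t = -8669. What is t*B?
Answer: -268739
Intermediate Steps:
Q = -23 (Q = -3 - 20 = -23)
w(d) = 31 (w(d) = 8 - 1*(-23) = 8 + 23 = 31)
B = 31 (B = -5*0 + 31 = 0 + 31 = 31)
t*B = -8669*31 = -268739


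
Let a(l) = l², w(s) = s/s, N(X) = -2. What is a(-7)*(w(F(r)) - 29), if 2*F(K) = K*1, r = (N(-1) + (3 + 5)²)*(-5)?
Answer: -1372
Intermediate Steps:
r = -310 (r = (-2 + (3 + 5)²)*(-5) = (-2 + 8²)*(-5) = (-2 + 64)*(-5) = 62*(-5) = -310)
F(K) = K/2 (F(K) = (K*1)/2 = K/2)
w(s) = 1
a(-7)*(w(F(r)) - 29) = (-7)²*(1 - 29) = 49*(-28) = -1372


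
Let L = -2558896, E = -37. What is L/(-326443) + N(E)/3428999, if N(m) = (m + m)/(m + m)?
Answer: 8774452151547/1119372720557 ≈ 7.8387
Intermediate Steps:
N(m) = 1 (N(m) = (2*m)/((2*m)) = (2*m)*(1/(2*m)) = 1)
L/(-326443) + N(E)/3428999 = -2558896/(-326443) + 1/3428999 = -2558896*(-1/326443) + 1*(1/3428999) = 2558896/326443 + 1/3428999 = 8774452151547/1119372720557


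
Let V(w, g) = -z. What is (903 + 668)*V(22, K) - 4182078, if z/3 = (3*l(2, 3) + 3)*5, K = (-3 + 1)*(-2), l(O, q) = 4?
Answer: -4535553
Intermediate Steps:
K = 4 (K = -2*(-2) = 4)
z = 225 (z = 3*((3*4 + 3)*5) = 3*((12 + 3)*5) = 3*(15*5) = 3*75 = 225)
V(w, g) = -225 (V(w, g) = -1*225 = -225)
(903 + 668)*V(22, K) - 4182078 = (903 + 668)*(-225) - 4182078 = 1571*(-225) - 4182078 = -353475 - 4182078 = -4535553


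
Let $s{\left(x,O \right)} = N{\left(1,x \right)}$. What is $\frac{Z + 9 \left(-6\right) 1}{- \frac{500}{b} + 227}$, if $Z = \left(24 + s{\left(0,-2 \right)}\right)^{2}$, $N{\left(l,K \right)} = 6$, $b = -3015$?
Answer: $\frac{510138}{136981} \approx 3.7242$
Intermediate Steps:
$s{\left(x,O \right)} = 6$
$Z = 900$ ($Z = \left(24 + 6\right)^{2} = 30^{2} = 900$)
$\frac{Z + 9 \left(-6\right) 1}{- \frac{500}{b} + 227} = \frac{900 + 9 \left(-6\right) 1}{- \frac{500}{-3015} + 227} = \frac{900 - 54}{\left(-500\right) \left(- \frac{1}{3015}\right) + 227} = \frac{900 - 54}{\frac{100}{603} + 227} = \frac{846}{\frac{136981}{603}} = 846 \cdot \frac{603}{136981} = \frac{510138}{136981}$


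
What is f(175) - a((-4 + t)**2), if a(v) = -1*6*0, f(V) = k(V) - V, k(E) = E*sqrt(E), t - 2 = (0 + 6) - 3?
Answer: -175 + 875*sqrt(7) ≈ 2140.0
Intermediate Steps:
t = 5 (t = 2 + ((0 + 6) - 3) = 2 + (6 - 3) = 2 + 3 = 5)
k(E) = E**(3/2)
f(V) = V**(3/2) - V
a(v) = 0 (a(v) = -6*0 = 0)
f(175) - a((-4 + t)**2) = (175**(3/2) - 1*175) - 1*0 = (875*sqrt(7) - 175) + 0 = (-175 + 875*sqrt(7)) + 0 = -175 + 875*sqrt(7)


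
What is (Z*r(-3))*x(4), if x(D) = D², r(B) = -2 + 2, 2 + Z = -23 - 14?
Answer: 0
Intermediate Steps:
Z = -39 (Z = -2 + (-23 - 14) = -2 - 37 = -39)
r(B) = 0
(Z*r(-3))*x(4) = -39*0*4² = 0*16 = 0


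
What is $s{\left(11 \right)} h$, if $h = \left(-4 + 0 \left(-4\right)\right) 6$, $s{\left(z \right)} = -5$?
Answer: $120$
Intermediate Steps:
$h = -24$ ($h = \left(-4 + 0\right) 6 = \left(-4\right) 6 = -24$)
$s{\left(11 \right)} h = \left(-5\right) \left(-24\right) = 120$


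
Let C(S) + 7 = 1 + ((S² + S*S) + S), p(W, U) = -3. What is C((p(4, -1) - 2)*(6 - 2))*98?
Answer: 75852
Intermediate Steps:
C(S) = -6 + S + 2*S² (C(S) = -7 + (1 + ((S² + S*S) + S)) = -7 + (1 + ((S² + S²) + S)) = -7 + (1 + (2*S² + S)) = -7 + (1 + (S + 2*S²)) = -7 + (1 + S + 2*S²) = -6 + S + 2*S²)
C((p(4, -1) - 2)*(6 - 2))*98 = (-6 + (-3 - 2)*(6 - 2) + 2*((-3 - 2)*(6 - 2))²)*98 = (-6 - 5*4 + 2*(-5*4)²)*98 = (-6 - 20 + 2*(-20)²)*98 = (-6 - 20 + 2*400)*98 = (-6 - 20 + 800)*98 = 774*98 = 75852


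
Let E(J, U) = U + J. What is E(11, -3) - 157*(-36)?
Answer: 5660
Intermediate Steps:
E(J, U) = J + U
E(11, -3) - 157*(-36) = (11 - 3) - 157*(-36) = 8 + 5652 = 5660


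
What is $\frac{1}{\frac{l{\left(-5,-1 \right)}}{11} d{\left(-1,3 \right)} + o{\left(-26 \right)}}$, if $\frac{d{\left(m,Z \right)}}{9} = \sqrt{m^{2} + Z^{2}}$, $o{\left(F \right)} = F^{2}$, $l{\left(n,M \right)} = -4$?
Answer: $\frac{20449}{13820284} + \frac{99 \sqrt{10}}{13820284} \approx 0.0015023$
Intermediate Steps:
$d{\left(m,Z \right)} = 9 \sqrt{Z^{2} + m^{2}}$ ($d{\left(m,Z \right)} = 9 \sqrt{m^{2} + Z^{2}} = 9 \sqrt{Z^{2} + m^{2}}$)
$\frac{1}{\frac{l{\left(-5,-1 \right)}}{11} d{\left(-1,3 \right)} + o{\left(-26 \right)}} = \frac{1}{\frac{1}{11} \left(-4\right) 9 \sqrt{3^{2} + \left(-1\right)^{2}} + \left(-26\right)^{2}} = \frac{1}{\frac{1}{11} \left(-4\right) 9 \sqrt{9 + 1} + 676} = \frac{1}{- \frac{4 \cdot 9 \sqrt{10}}{11} + 676} = \frac{1}{- \frac{36 \sqrt{10}}{11} + 676} = \frac{1}{676 - \frac{36 \sqrt{10}}{11}}$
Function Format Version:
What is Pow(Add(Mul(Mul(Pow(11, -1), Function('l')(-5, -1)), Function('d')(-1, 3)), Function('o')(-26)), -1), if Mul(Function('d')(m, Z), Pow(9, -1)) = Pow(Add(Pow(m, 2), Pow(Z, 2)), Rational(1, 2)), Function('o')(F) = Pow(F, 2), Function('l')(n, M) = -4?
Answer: Add(Rational(20449, 13820284), Mul(Rational(99, 13820284), Pow(10, Rational(1, 2)))) ≈ 0.0015023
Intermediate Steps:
Function('d')(m, Z) = Mul(9, Pow(Add(Pow(Z, 2), Pow(m, 2)), Rational(1, 2))) (Function('d')(m, Z) = Mul(9, Pow(Add(Pow(m, 2), Pow(Z, 2)), Rational(1, 2))) = Mul(9, Pow(Add(Pow(Z, 2), Pow(m, 2)), Rational(1, 2))))
Pow(Add(Mul(Mul(Pow(11, -1), Function('l')(-5, -1)), Function('d')(-1, 3)), Function('o')(-26)), -1) = Pow(Add(Mul(Mul(Pow(11, -1), -4), Mul(9, Pow(Add(Pow(3, 2), Pow(-1, 2)), Rational(1, 2)))), Pow(-26, 2)), -1) = Pow(Add(Mul(Mul(Rational(1, 11), -4), Mul(9, Pow(Add(9, 1), Rational(1, 2)))), 676), -1) = Pow(Add(Mul(Rational(-4, 11), Mul(9, Pow(10, Rational(1, 2)))), 676), -1) = Pow(Add(Mul(Rational(-36, 11), Pow(10, Rational(1, 2))), 676), -1) = Pow(Add(676, Mul(Rational(-36, 11), Pow(10, Rational(1, 2)))), -1)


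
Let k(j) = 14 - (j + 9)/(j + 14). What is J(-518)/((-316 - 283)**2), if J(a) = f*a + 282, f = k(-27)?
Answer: -81286/4664413 ≈ -0.017427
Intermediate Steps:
k(j) = 14 - (9 + j)/(14 + j)
f = 164/13 (f = (187 + 13*(-27))/(14 - 27) = (187 - 351)/(-13) = -1/13*(-164) = 164/13 ≈ 12.615)
J(a) = 282 + 164*a/13 (J(a) = 164*a/13 + 282 = 282 + 164*a/13)
J(-518)/((-316 - 283)**2) = (282 + (164/13)*(-518))/((-316 - 283)**2) = (282 - 84952/13)/((-599)**2) = -81286/13/358801 = -81286/13*1/358801 = -81286/4664413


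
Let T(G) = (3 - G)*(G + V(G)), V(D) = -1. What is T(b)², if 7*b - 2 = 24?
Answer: 9025/2401 ≈ 3.7589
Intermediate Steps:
b = 26/7 (b = 2/7 + (⅐)*24 = 2/7 + 24/7 = 26/7 ≈ 3.7143)
T(G) = (-1 + G)*(3 - G) (T(G) = (3 - G)*(G - 1) = (3 - G)*(-1 + G) = (-1 + G)*(3 - G))
T(b)² = (-3 - (26/7)² + 4*(26/7))² = (-3 - 1*676/49 + 104/7)² = (-3 - 676/49 + 104/7)² = (-95/49)² = 9025/2401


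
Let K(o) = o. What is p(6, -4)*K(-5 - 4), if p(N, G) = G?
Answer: 36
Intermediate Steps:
p(6, -4)*K(-5 - 4) = -4*(-5 - 4) = -4*(-9) = 36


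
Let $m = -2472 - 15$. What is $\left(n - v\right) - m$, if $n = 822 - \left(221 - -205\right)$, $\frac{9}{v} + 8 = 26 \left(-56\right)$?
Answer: $\frac{1406907}{488} \approx 2883.0$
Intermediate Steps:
$v = - \frac{3}{488}$ ($v = \frac{9}{-8 + 26 \left(-56\right)} = \frac{9}{-8 - 1456} = \frac{9}{-1464} = 9 \left(- \frac{1}{1464}\right) = - \frac{3}{488} \approx -0.0061475$)
$n = 396$ ($n = 822 - \left(221 + 205\right) = 822 - 426 = 396$)
$m = -2487$
$\left(n - v\right) - m = \left(396 - - \frac{3}{488}\right) - -2487 = \left(396 + \frac{3}{488}\right) + 2487 = \frac{193251}{488} + 2487 = \frac{1406907}{488}$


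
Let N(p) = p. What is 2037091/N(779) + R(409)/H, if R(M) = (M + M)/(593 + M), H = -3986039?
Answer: 4068082010128438/1555667314881 ≈ 2615.0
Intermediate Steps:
R(M) = 2*M/(593 + M) (R(M) = (2*M)/(593 + M) = 2*M/(593 + M))
2037091/N(779) + R(409)/H = 2037091/779 + (2*409/(593 + 409))/(-3986039) = 2037091*(1/779) + (2*409/1002)*(-1/3986039) = 2037091/779 + (2*409*(1/1002))*(-1/3986039) = 2037091/779 + (409/501)*(-1/3986039) = 2037091/779 - 409/1997005539 = 4068082010128438/1555667314881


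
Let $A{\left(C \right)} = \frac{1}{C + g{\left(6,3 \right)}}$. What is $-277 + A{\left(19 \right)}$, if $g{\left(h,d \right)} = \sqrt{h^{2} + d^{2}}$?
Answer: $- \frac{87513}{316} - \frac{3 \sqrt{5}}{316} \approx -276.96$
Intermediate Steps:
$g{\left(h,d \right)} = \sqrt{d^{2} + h^{2}}$
$A{\left(C \right)} = \frac{1}{C + 3 \sqrt{5}}$ ($A{\left(C \right)} = \frac{1}{C + \sqrt{3^{2} + 6^{2}}} = \frac{1}{C + \sqrt{9 + 36}} = \frac{1}{C + \sqrt{45}} = \frac{1}{C + 3 \sqrt{5}}$)
$-277 + A{\left(19 \right)} = -277 + \frac{1}{19 + 3 \sqrt{5}}$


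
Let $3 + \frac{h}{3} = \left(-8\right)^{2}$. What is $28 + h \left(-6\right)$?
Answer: $-1070$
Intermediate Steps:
$h = 183$ ($h = -9 + 3 \left(-8\right)^{2} = -9 + 3 \cdot 64 = -9 + 192 = 183$)
$28 + h \left(-6\right) = 28 + 183 \left(-6\right) = 28 - 1098 = -1070$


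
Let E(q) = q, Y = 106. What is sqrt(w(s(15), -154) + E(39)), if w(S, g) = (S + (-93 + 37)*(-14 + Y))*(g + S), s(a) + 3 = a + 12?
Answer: sqrt(666679) ≈ 816.50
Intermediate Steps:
s(a) = 9 + a (s(a) = -3 + (a + 12) = -3 + (12 + a) = 9 + a)
w(S, g) = (-5152 + S)*(S + g) (w(S, g) = (S + (-93 + 37)*(-14 + 106))*(g + S) = (S - 56*92)*(S + g) = (S - 5152)*(S + g) = (-5152 + S)*(S + g))
sqrt(w(s(15), -154) + E(39)) = sqrt(((9 + 15)**2 - 5152*(9 + 15) - 5152*(-154) + (9 + 15)*(-154)) + 39) = sqrt((24**2 - 5152*24 + 793408 + 24*(-154)) + 39) = sqrt((576 - 123648 + 793408 - 3696) + 39) = sqrt(666640 + 39) = sqrt(666679)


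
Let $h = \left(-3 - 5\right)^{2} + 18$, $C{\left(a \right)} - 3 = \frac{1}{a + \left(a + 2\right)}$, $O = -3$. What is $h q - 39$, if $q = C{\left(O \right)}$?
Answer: $\frac{373}{2} \approx 186.5$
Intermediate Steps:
$C{\left(a \right)} = 3 + \frac{1}{2 + 2 a}$ ($C{\left(a \right)} = 3 + \frac{1}{a + \left(a + 2\right)} = 3 + \frac{1}{a + \left(2 + a\right)} = 3 + \frac{1}{2 + 2 a}$)
$q = \frac{11}{4}$ ($q = \frac{7 + 6 \left(-3\right)}{2 \left(1 - 3\right)} = \frac{7 - 18}{2 \left(-2\right)} = \frac{1}{2} \left(- \frac{1}{2}\right) \left(-11\right) = \frac{11}{4} \approx 2.75$)
$h = 82$ ($h = \left(-8\right)^{2} + 18 = 64 + 18 = 82$)
$h q - 39 = 82 \cdot \frac{11}{4} - 39 = \frac{451}{2} - 39 = \frac{373}{2}$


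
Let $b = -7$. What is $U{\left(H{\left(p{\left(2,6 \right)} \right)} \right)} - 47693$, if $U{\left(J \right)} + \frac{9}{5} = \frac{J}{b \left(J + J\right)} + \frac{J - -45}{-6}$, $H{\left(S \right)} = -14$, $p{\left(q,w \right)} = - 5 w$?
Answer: $- \frac{5008504}{105} \approx -47700.0$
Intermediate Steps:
$U{\left(J \right)} = - \frac{328}{35} - \frac{J}{6}$ ($U{\left(J \right)} = - \frac{9}{5} + \left(\frac{J}{\left(-7\right) \left(J + J\right)} + \frac{J - -45}{-6}\right) = - \frac{9}{5} + \left(\frac{J}{\left(-7\right) 2 J} + \left(J + 45\right) \left(- \frac{1}{6}\right)\right) = - \frac{9}{5} + \left(\frac{J}{\left(-14\right) J} + \left(45 + J\right) \left(- \frac{1}{6}\right)\right) = - \frac{9}{5} - \left(\frac{15}{2} + \frac{J}{6} - J \left(- \frac{1}{14 J}\right)\right) = - \frac{9}{5} - \left(\frac{53}{7} + \frac{J}{6}\right) = - \frac{328}{35} - \frac{J}{6}$)
$U{\left(H{\left(p{\left(2,6 \right)} \right)} \right)} - 47693 = \left(- \frac{328}{35} - - \frac{7}{3}\right) - 47693 = \left(- \frac{328}{35} + \frac{7}{3}\right) - 47693 = - \frac{739}{105} - 47693 = - \frac{5008504}{105}$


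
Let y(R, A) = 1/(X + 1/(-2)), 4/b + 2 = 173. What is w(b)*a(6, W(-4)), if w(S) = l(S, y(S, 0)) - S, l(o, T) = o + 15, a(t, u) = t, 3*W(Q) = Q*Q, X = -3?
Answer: 90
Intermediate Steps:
b = 4/171 (b = 4/(-2 + 173) = 4/171 ≈ 0.023392)
y(R, A) = -2/7 (y(R, A) = 1/(-3 + 1/(-2)) = 1/(-3 - 1/2) = 1/(-7/2) = -2/7)
W(Q) = Q**2/3 (W(Q) = (Q*Q)/3 = Q**2/3)
l(o, T) = 15 + o
w(S) = 15 (w(S) = (15 + S) - S = 15)
w(b)*a(6, W(-4)) = 15*6 = 90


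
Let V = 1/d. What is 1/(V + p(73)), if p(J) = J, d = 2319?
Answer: 2319/169288 ≈ 0.013699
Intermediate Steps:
V = 1/2319 ≈ 0.00043122
1/(V + p(73)) = 1/(1/2319 + 73) = 1/(169288/2319) = 2319/169288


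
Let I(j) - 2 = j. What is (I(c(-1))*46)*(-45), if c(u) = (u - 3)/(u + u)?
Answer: -8280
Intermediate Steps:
c(u) = (-3 + u)/(2*u) (c(u) = (-3 + u)/((2*u)) = (-3 + u)*(1/(2*u)) = (-3 + u)/(2*u))
I(j) = 2 + j
(I(c(-1))*46)*(-45) = ((2 + (½)*(-3 - 1)/(-1))*46)*(-45) = ((2 + (½)*(-1)*(-4))*46)*(-45) = ((2 + 2)*46)*(-45) = (4*46)*(-45) = 184*(-45) = -8280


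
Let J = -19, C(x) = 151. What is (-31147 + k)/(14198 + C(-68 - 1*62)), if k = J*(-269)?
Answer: -26036/14349 ≈ -1.8145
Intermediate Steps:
k = 5111 (k = -19*(-269) = 5111)
(-31147 + k)/(14198 + C(-68 - 1*62)) = (-31147 + 5111)/(14198 + 151) = -26036/14349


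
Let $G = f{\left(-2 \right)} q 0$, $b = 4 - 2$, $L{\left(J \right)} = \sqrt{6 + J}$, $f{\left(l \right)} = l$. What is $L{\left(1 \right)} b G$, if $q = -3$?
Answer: $0$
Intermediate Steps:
$b = 2$ ($b = 4 - 2 = 2$)
$G = 0$ ($G = \left(-2\right) \left(-3\right) 0 = 6 \cdot 0 = 0$)
$L{\left(1 \right)} b G = \sqrt{6 + 1} \cdot 2 \cdot 0 = \sqrt{7} \cdot 2 \cdot 0 = 2 \sqrt{7} \cdot 0 = 0$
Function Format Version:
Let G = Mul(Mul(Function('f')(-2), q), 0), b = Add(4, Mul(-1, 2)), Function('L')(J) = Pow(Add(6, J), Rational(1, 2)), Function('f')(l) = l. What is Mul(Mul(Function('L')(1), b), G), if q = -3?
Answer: 0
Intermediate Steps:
b = 2 (b = Add(4, -2) = 2)
G = 0 (G = Mul(Mul(-2, -3), 0) = Mul(6, 0) = 0)
Mul(Mul(Function('L')(1), b), G) = Mul(Mul(Pow(Add(6, 1), Rational(1, 2)), 2), 0) = Mul(Mul(Pow(7, Rational(1, 2)), 2), 0) = Mul(Mul(2, Pow(7, Rational(1, 2))), 0) = 0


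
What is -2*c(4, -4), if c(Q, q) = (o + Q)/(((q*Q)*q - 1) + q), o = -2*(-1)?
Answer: -12/59 ≈ -0.20339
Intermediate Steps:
o = 2
c(Q, q) = (2 + Q)/(-1 + q + Q*q²) (c(Q, q) = (2 + Q)/(((q*Q)*q - 1) + q) = (2 + Q)/(((Q*q)*q - 1) + q) = (2 + Q)/((Q*q² - 1) + q) = (2 + Q)/((-1 + Q*q²) + q) = (2 + Q)/(-1 + q + Q*q²))
-2*c(4, -4) = -2*(2 + 4)/(-1 - 4 + 4*(-4)²) = -2*6/(-1 - 4 + 4*16) = -2*6/(-1 - 4 + 64) = -2*6/59 = -12/59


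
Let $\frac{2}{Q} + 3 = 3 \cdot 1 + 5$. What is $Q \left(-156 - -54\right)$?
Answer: $- \frac{204}{5} \approx -40.8$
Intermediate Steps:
$Q = \frac{2}{5}$ ($Q = \frac{2}{-3 + \left(3 \cdot 1 + 5\right)} = \frac{2}{-3 + \left(3 + 5\right)} = \frac{2}{-3 + 8} = \frac{2}{5} \approx 0.4$)
$Q \left(-156 - -54\right) = \frac{2 \left(-156 - -54\right)}{5} = \frac{2 \left(-156 + 54\right)}{5} = \frac{2}{5} \left(-102\right) = - \frac{204}{5}$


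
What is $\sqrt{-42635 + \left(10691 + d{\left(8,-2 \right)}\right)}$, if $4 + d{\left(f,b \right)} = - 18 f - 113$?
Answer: $i \sqrt{32205} \approx 179.46 i$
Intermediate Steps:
$d{\left(f,b \right)} = -117 - 18 f$ ($d{\left(f,b \right)} = -4 - \left(113 + 18 f\right) = -117 - 18 f$)
$\sqrt{-42635 + \left(10691 + d{\left(8,-2 \right)}\right)} = \sqrt{-42635 + \left(10691 - 261\right)} = \sqrt{-42635 + 10430} = \sqrt{-32205} = i \sqrt{32205}$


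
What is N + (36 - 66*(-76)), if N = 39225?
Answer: 44277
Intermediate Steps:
N + (36 - 66*(-76)) = 39225 + (36 - 66*(-76)) = 39225 + (36 + 5016) = 39225 + 5052 = 44277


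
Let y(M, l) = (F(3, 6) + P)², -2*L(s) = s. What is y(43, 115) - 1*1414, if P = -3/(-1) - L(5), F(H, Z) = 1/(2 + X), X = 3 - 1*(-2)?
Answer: -270903/196 ≈ -1382.2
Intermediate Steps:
X = 5 (X = 3 + 2 = 5)
L(s) = -s/2
F(H, Z) = ⅐ (F(H, Z) = 1/(2 + 5) = 1/7 = ⅐)
P = 11/2 (P = -3/(-1) - (-1)*5/2 = -3*(-1) - 1*(-5/2) = 3 + 5/2 = 11/2 ≈ 5.5000)
y(M, l) = 6241/196 (y(M, l) = (⅐ + 11/2)² = (79/14)² = 6241/196)
y(43, 115) - 1*1414 = 6241/196 - 1*1414 = 6241/196 - 1414 = -270903/196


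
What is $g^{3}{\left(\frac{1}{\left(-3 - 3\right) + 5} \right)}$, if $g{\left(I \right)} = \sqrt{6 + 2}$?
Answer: $16 \sqrt{2} \approx 22.627$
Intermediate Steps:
$g{\left(I \right)} = 2 \sqrt{2}$ ($g{\left(I \right)} = \sqrt{8} = 2 \sqrt{2}$)
$g^{3}{\left(\frac{1}{\left(-3 - 3\right) + 5} \right)} = \left(2 \sqrt{2}\right)^{3} = 16 \sqrt{2}$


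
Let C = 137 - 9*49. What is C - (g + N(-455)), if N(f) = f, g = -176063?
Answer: 176214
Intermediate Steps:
C = -304 (C = 137 - 441 = -304)
C - (g + N(-455)) = -304 - (-176063 - 455) = -304 - 1*(-176518) = -304 + 176518 = 176214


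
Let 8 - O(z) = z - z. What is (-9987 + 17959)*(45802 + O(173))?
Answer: 365197320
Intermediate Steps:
O(z) = 8 (O(z) = 8 - (z - z) = 8 - 1*0 = 8 + 0 = 8)
(-9987 + 17959)*(45802 + O(173)) = (-9987 + 17959)*(45802 + 8) = 7972*45810 = 365197320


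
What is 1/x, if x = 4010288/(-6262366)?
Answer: -3131183/2005144 ≈ -1.5616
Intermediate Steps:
x = -2005144/3131183 (x = 4010288*(-1/6262366) = -2005144/3131183 ≈ -0.64038)
1/x = 1/(-2005144/3131183) = -3131183/2005144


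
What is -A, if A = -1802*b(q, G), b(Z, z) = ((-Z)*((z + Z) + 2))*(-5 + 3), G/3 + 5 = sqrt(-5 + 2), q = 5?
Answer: -144160 + 54060*I*sqrt(3) ≈ -1.4416e+5 + 93635.0*I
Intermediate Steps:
G = -15 + 3*I*sqrt(3) (G = -15 + 3*sqrt(-5 + 2) = -15 + 3*sqrt(-3) = -15 + 3*(I*sqrt(3)) = -15 + 3*I*sqrt(3) ≈ -15.0 + 5.1962*I)
b(Z, z) = 2*Z*(2 + Z + z) (b(Z, z) = ((-Z)*((Z + z) + 2))*(-2) = ((-Z)*(2 + Z + z))*(-2) = -Z*(2 + Z + z)*(-2) = 2*Z*(2 + Z + z))
A = 144160 - 54060*I*sqrt(3) (A = -3604*5*(2 + 5 + (-15 + 3*I*sqrt(3))) = -3604*5*(-8 + 3*I*sqrt(3)) = -1802*(-80 + 30*I*sqrt(3)) = 144160 - 54060*I*sqrt(3) ≈ 1.4416e+5 - 93635.0*I)
-A = -(144160 - 54060*I*sqrt(3)) = -144160 + 54060*I*sqrt(3)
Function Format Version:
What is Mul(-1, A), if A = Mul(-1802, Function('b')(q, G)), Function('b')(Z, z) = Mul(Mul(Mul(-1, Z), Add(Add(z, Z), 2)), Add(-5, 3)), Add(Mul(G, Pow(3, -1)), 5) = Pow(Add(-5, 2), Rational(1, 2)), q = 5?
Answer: Add(-144160, Mul(54060, I, Pow(3, Rational(1, 2)))) ≈ Add(-1.4416e+5, Mul(93635., I))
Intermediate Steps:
G = Add(-15, Mul(3, I, Pow(3, Rational(1, 2)))) (G = Add(-15, Mul(3, Pow(Add(-5, 2), Rational(1, 2)))) = Add(-15, Mul(3, Pow(-3, Rational(1, 2)))) = Add(-15, Mul(3, Mul(I, Pow(3, Rational(1, 2))))) = Add(-15, Mul(3, I, Pow(3, Rational(1, 2)))) ≈ Add(-15.000, Mul(5.1962, I)))
Function('b')(Z, z) = Mul(2, Z, Add(2, Z, z)) (Function('b')(Z, z) = Mul(Mul(Mul(-1, Z), Add(Add(Z, z), 2)), -2) = Mul(Mul(Mul(-1, Z), Add(2, Z, z)), -2) = Mul(Mul(-1, Z, Add(2, Z, z)), -2) = Mul(2, Z, Add(2, Z, z)))
A = Add(144160, Mul(-54060, I, Pow(3, Rational(1, 2)))) (A = Mul(-1802, Mul(2, 5, Add(2, 5, Add(-15, Mul(3, I, Pow(3, Rational(1, 2))))))) = Mul(-1802, Mul(2, 5, Add(-8, Mul(3, I, Pow(3, Rational(1, 2)))))) = Mul(-1802, Add(-80, Mul(30, I, Pow(3, Rational(1, 2))))) = Add(144160, Mul(-54060, I, Pow(3, Rational(1, 2)))) ≈ Add(1.4416e+5, Mul(-93635., I)))
Mul(-1, A) = Mul(-1, Add(144160, Mul(-54060, I, Pow(3, Rational(1, 2))))) = Add(-144160, Mul(54060, I, Pow(3, Rational(1, 2))))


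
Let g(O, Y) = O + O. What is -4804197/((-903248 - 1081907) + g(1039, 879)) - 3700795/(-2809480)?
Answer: 4167251366755/1114283033992 ≈ 3.7398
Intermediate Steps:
g(O, Y) = 2*O
-4804197/((-903248 - 1081907) + g(1039, 879)) - 3700795/(-2809480) = -4804197/((-903248 - 1081907) + 2*1039) - 3700795/(-2809480) = -4804197/(-1985155 + 2078) - 3700795*(-1/2809480) = -4804197/(-1983077) + 740159/561896 = -4804197*(-1/1983077) + 740159/561896 = 4804197/1983077 + 740159/561896 = 4167251366755/1114283033992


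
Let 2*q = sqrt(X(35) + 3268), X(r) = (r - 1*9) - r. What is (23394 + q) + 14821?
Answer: 38215 + sqrt(3259)/2 ≈ 38244.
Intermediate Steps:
X(r) = -9 (X(r) = (r - 9) - r = (-9 + r) - r = -9)
q = sqrt(3259)/2 (q = sqrt(-9 + 3268)/2 = sqrt(3259)/2 ≈ 28.544)
(23394 + q) + 14821 = (23394 + sqrt(3259)/2) + 14821 = 38215 + sqrt(3259)/2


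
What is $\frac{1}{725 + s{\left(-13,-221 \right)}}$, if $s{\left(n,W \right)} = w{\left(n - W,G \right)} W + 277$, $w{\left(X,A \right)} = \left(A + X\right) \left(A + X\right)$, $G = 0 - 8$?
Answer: $- \frac{1}{8838998} \approx -1.1314 \cdot 10^{-7}$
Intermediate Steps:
$G = -8$ ($G = 0 - 8 = -8$)
$w{\left(X,A \right)} = \left(A + X\right)^{2}$
$s{\left(n,W \right)} = 277 + W \left(-8 + n - W\right)^{2}$ ($s{\left(n,W \right)} = \left(-8 - \left(W - n\right)\right)^{2} W + 277 = \left(-8 + n - W\right)^{2} W + 277 = W \left(-8 + n - W\right)^{2} + 277 = 277 + W \left(-8 + n - W\right)^{2}$)
$\frac{1}{725 + s{\left(-13,-221 \right)}} = \frac{1}{725 + \left(277 - 221 \left(8 - 221 - -13\right)^{2}\right)} = \frac{1}{725 + \left(277 - 221 \left(8 - 221 + 13\right)^{2}\right)} = \frac{1}{725 + \left(277 - 221 \left(-200\right)^{2}\right)} = \frac{1}{725 + \left(277 - 8840000\right)} = \frac{1}{725 - 8839723} = \frac{1}{-8838998} = - \frac{1}{8838998}$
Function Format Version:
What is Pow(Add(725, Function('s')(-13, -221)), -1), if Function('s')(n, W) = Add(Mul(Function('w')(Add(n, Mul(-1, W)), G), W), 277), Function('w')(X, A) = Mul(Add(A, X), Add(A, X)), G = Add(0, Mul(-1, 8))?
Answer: Rational(-1, 8838998) ≈ -1.1314e-7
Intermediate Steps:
G = -8 (G = Add(0, -8) = -8)
Function('w')(X, A) = Pow(Add(A, X), 2)
Function('s')(n, W) = Add(277, Mul(W, Pow(Add(-8, n, Mul(-1, W)), 2))) (Function('s')(n, W) = Add(Mul(Pow(Add(-8, Add(n, Mul(-1, W))), 2), W), 277) = Add(Mul(Pow(Add(-8, n, Mul(-1, W)), 2), W), 277) = Add(Mul(W, Pow(Add(-8, n, Mul(-1, W)), 2)), 277) = Add(277, Mul(W, Pow(Add(-8, n, Mul(-1, W)), 2))))
Pow(Add(725, Function('s')(-13, -221)), -1) = Pow(Add(725, Add(277, Mul(-221, Pow(Add(8, -221, Mul(-1, -13)), 2)))), -1) = Pow(Add(725, Add(277, Mul(-221, Pow(Add(8, -221, 13), 2)))), -1) = Pow(Add(725, Add(277, Mul(-221, Pow(-200, 2)))), -1) = Pow(Add(725, Add(277, Mul(-221, 40000))), -1) = Pow(Add(725, Add(277, -8840000)), -1) = Pow(Add(725, -8839723), -1) = Pow(-8838998, -1) = Rational(-1, 8838998)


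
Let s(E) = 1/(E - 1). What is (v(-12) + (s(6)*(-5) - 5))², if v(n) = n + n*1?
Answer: 900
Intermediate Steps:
v(n) = 2*n (v(n) = n + n = 2*n)
s(E) = 1/(-1 + E)
(v(-12) + (s(6)*(-5) - 5))² = (2*(-12) + (-5/(-1 + 6) - 5))² = (-24 + (-5/5 - 5))² = (-24 + ((⅕)*(-5) - 5))² = (-24 + (-1 - 5))² = (-24 - 6)² = (-30)² = 900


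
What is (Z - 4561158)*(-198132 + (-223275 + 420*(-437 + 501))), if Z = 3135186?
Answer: 562584455244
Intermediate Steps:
(Z - 4561158)*(-198132 + (-223275 + 420*(-437 + 501))) = (3135186 - 4561158)*(-198132 + (-223275 + 420*(-437 + 501))) = -1425972*(-198132 + (-223275 + 420*64)) = -1425972*(-198132 + (-223275 + 26880)) = -1425972*(-198132 - 196395) = -1425972*(-394527) = 562584455244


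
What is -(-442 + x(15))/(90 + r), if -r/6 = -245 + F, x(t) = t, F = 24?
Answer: 427/1416 ≈ 0.30155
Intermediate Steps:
r = 1326 (r = -6*(-245 + 24) = -6*(-221) = 1326)
-(-442 + x(15))/(90 + r) = -(-442 + 15)/(90 + 1326) = -(-427)/1416 = -1*(-427/1416) = 427/1416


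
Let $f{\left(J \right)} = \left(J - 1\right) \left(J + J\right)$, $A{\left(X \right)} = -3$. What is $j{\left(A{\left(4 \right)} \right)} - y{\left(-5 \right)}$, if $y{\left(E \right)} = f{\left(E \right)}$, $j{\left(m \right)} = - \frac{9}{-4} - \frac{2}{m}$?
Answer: $- \frac{685}{12} \approx -57.083$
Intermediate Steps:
$j{\left(m \right)} = \frac{9}{4} - \frac{2}{m}$ ($j{\left(m \right)} = \left(-9\right) \left(- \frac{1}{4}\right) - \frac{2}{m} = \frac{9}{4} - \frac{2}{m}$)
$f{\left(J \right)} = 2 J \left(-1 + J\right)$ ($f{\left(J \right)} = \left(-1 + J\right) 2 J = 2 J \left(-1 + J\right)$)
$y{\left(E \right)} = 2 E \left(-1 + E\right)$
$j{\left(A{\left(4 \right)} \right)} - y{\left(-5 \right)} = \left(\frac{9}{4} - \frac{2}{-3}\right) - 2 \left(-5\right) \left(-1 - 5\right) = \left(\frac{9}{4} - - \frac{2}{3}\right) - 2 \left(-5\right) \left(-6\right) = \left(\frac{9}{4} + \frac{2}{3}\right) - 60 = \frac{35}{12} - 60 = - \frac{685}{12}$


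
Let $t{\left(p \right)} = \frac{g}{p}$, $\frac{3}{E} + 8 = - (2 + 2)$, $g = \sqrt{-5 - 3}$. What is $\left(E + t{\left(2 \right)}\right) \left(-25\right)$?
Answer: $\frac{25}{4} - 25 i \sqrt{2} \approx 6.25 - 35.355 i$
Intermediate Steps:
$g = 2 i \sqrt{2}$ ($g = \sqrt{-8} = 2 i \sqrt{2} \approx 2.8284 i$)
$E = - \frac{1}{4}$ ($E = \frac{3}{-8 - \left(2 + 2\right)} = \frac{3}{-8 - 4} = \frac{3}{-12} = 3 \left(- \frac{1}{12}\right) = - \frac{1}{4} \approx -0.25$)
$t{\left(p \right)} = \frac{2 i \sqrt{2}}{p}$
$\left(E + t{\left(2 \right)}\right) \left(-25\right) = \left(- \frac{1}{4} + \frac{2 i \sqrt{2}}{2}\right) \left(-25\right) = \left(- \frac{1}{4} + 2 i \sqrt{2} \cdot \frac{1}{2}\right) \left(-25\right) = \left(- \frac{1}{4} + i \sqrt{2}\right) \left(-25\right) = \frac{25}{4} - 25 i \sqrt{2}$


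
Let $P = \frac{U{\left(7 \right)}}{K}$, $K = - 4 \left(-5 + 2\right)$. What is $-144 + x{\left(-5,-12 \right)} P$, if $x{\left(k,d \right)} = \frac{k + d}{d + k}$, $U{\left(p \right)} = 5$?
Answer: $- \frac{1723}{12} \approx -143.58$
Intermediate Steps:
$x{\left(k,d \right)} = 1$ ($x{\left(k,d \right)} = \frac{d + k}{d + k} = 1$)
$K = 12$ ($K = \left(-4\right) \left(-3\right) = 12$)
$P = \frac{5}{12} \approx 0.41667$
$-144 + x{\left(-5,-12 \right)} P = -144 + 1 \cdot \frac{5}{12} = -144 + \frac{5}{12} = - \frac{1723}{12}$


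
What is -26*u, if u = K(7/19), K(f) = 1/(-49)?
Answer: 26/49 ≈ 0.53061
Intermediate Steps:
K(f) = -1/49
u = -1/49 ≈ -0.020408
-26*u = -26*(-1/49) = 26/49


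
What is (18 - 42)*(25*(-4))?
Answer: 2400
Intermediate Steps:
(18 - 42)*(25*(-4)) = -24*(-100) = 2400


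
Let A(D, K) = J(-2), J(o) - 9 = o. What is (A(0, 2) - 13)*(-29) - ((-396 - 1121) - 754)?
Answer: 2445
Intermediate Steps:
J(o) = 9 + o
A(D, K) = 7 (A(D, K) = 9 - 2 = 7)
(A(0, 2) - 13)*(-29) - ((-396 - 1121) - 754) = (7 - 13)*(-29) - ((-396 - 1121) - 754) = -6*(-29) - (-1517 - 754) = 174 - 1*(-2271) = 174 + 2271 = 2445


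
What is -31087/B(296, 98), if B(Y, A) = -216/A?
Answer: 1523263/108 ≈ 14104.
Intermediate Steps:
-31087/B(296, 98) = -31087/((-216/98)) = -31087/((-216*1/98)) = -31087/(-108/49) = -31087*(-49/108) = 1523263/108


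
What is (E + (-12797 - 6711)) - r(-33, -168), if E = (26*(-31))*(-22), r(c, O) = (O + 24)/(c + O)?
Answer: -119040/67 ≈ -1776.7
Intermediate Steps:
r(c, O) = (24 + O)/(O + c)
E = 17732 (E = -806*(-22) = 17732)
(E + (-12797 - 6711)) - r(-33, -168) = (17732 + (-12797 - 6711)) - (24 - 168)/(-168 - 33) = (17732 - 19508) - (-144)/(-201) = -1776 - (-1)*(-144)/201 = -1776 - 1*48/67 = -1776 - 48/67 = -119040/67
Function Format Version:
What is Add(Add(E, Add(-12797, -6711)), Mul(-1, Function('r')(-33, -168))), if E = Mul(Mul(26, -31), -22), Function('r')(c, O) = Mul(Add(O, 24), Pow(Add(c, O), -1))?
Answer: Rational(-119040, 67) ≈ -1776.7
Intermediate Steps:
Function('r')(c, O) = Mul(Pow(Add(O, c), -1), Add(24, O)) (Function('r')(c, O) = Mul(Add(24, O), Pow(Add(O, c), -1)) = Mul(Pow(Add(O, c), -1), Add(24, O)))
E = 17732 (E = Mul(-806, -22) = 17732)
Add(Add(E, Add(-12797, -6711)), Mul(-1, Function('r')(-33, -168))) = Add(Add(17732, Add(-12797, -6711)), Mul(-1, Mul(Pow(Add(-168, -33), -1), Add(24, -168)))) = Add(Add(17732, -19508), Mul(-1, Mul(Pow(-201, -1), -144))) = Add(-1776, Mul(-1, Mul(Rational(-1, 201), -144))) = Add(-1776, Mul(-1, Rational(48, 67))) = Add(-1776, Rational(-48, 67)) = Rational(-119040, 67)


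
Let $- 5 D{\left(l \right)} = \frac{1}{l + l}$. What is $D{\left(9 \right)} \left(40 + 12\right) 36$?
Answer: $- \frac{104}{5} \approx -20.8$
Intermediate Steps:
$D{\left(l \right)} = - \frac{1}{10 l}$ ($D{\left(l \right)} = - \frac{1}{5 \left(l + l\right)} = - \frac{1}{5 \cdot 2 l} = - \frac{\frac{1}{2} \frac{1}{l}}{5} = - \frac{1}{10 l}$)
$D{\left(9 \right)} \left(40 + 12\right) 36 = - \frac{1}{10 \cdot 9} \left(40 + 12\right) 36 = \left(- \frac{1}{10}\right) \frac{1}{9} \cdot 52 \cdot 36 = \left(- \frac{1}{90}\right) 52 \cdot 36 = \left(- \frac{26}{45}\right) 36 = - \frac{104}{5}$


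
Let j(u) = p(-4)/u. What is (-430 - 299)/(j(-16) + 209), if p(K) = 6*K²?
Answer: -729/203 ≈ -3.5911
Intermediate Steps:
j(u) = 96/u (j(u) = (6*(-4)²)/u = (6*16)/u = 96/u)
(-430 - 299)/(j(-16) + 209) = (-430 - 299)/(96/(-16) + 209) = -729/(96*(-1/16) + 209) = -729/(-6 + 209) = -729/203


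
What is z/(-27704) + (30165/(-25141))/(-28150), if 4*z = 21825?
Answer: -1544262768411/7842660532640 ≈ -0.19691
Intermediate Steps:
z = 21825/4 (z = (¼)*21825 = 21825/4 ≈ 5456.3)
z/(-27704) + (30165/(-25141))/(-28150) = (21825/4)/(-27704) + (30165/(-25141))/(-28150) = (21825/4)*(-1/27704) + (30165*(-1/25141))*(-1/28150) = -21825/110816 - 30165/25141*(-1/28150) = -21825/110816 + 6033/141543830 = -1544262768411/7842660532640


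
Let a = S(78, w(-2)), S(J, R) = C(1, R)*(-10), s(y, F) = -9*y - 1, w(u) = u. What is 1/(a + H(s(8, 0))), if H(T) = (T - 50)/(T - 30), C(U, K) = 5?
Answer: -103/5027 ≈ -0.020489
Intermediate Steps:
s(y, F) = -1 - 9*y
H(T) = (-50 + T)/(-30 + T)
S(J, R) = -50 (S(J, R) = 5*(-10) = -50)
a = -50
1/(a + H(s(8, 0))) = 1/(-50 + (-50 + (-1 - 9*8))/(-30 + (-1 - 9*8))) = 1/(-50 + (-50 + (-1 - 72))/(-30 + (-1 - 72))) = 1/(-50 + (-50 - 73)/(-30 - 73)) = 1/(-50 - 123/(-103)) = 1/(-50 - 1/103*(-123)) = 1/(-50 + 123/103) = 1/(-5027/103) = -103/5027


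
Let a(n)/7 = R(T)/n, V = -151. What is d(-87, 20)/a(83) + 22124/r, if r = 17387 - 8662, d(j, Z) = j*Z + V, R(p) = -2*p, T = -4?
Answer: -1368175981/488600 ≈ -2800.2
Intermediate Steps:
a(n) = 56/n (a(n) = 7*((-2*(-4))/n) = 7*(8/n) = 56/n)
d(j, Z) = -151 + Z*j (d(j, Z) = j*Z - 151 = Z*j - 151 = -151 + Z*j)
r = 8725
d(-87, 20)/a(83) + 22124/r = (-151 + 20*(-87))/((56/83)) + 22124/8725 = (-151 - 1740)/((56*(1/83))) + 22124*(1/8725) = -1891/56/83 + 22124/8725 = -1891*83/56 + 22124/8725 = -156953/56 + 22124/8725 = -1368175981/488600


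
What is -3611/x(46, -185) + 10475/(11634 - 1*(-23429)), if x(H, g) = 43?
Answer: -126162068/1507709 ≈ -83.678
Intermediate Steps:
-3611/x(46, -185) + 10475/(11634 - 1*(-23429)) = -3611/43 + 10475/(11634 - 1*(-23429)) = -3611*1/43 + 10475/(11634 + 23429) = -3611/43 + 10475/35063 = -126162068/1507709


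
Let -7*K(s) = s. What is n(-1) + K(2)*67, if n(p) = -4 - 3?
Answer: -183/7 ≈ -26.143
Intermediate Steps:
K(s) = -s/7
n(p) = -7
n(-1) + K(2)*67 = -7 - 1/7*2*67 = -7 - 2/7*67 = -7 - 134/7 = -183/7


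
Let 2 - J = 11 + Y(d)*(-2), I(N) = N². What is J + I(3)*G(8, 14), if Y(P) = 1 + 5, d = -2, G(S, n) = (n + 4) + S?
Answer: 237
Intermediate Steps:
G(S, n) = 4 + S + n (G(S, n) = (4 + n) + S = 4 + S + n)
Y(P) = 6
J = 3 (J = 2 - (11 + 6*(-2)) = 2 - (11 - 12) = 2 - 1*(-1) = 2 + 1 = 3)
J + I(3)*G(8, 14) = 3 + 3²*(4 + 8 + 14) = 3 + 9*26 = 3 + 234 = 237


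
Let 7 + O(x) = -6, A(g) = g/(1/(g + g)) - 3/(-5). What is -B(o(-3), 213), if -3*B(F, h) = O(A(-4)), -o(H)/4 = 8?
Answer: -13/3 ≈ -4.3333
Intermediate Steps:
o(H) = -32 (o(H) = -4*8 = -32)
A(g) = 3/5 + 2*g**2 (A(g) = g/(1/(2*g)) - 3*(-1/5) = g/((1/(2*g))) + 3/5 = g*(2*g) + 3/5 = 2*g**2 + 3/5 = 3/5 + 2*g**2)
O(x) = -13 (O(x) = -7 - 6 = -13)
B(F, h) = 13/3 (B(F, h) = -1/3*(-13) = 13/3)
-B(o(-3), 213) = -1*13/3 = -13/3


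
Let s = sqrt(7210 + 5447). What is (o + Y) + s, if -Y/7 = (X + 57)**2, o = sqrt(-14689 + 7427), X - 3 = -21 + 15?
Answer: -20412 + sqrt(12657) + I*sqrt(7262) ≈ -20300.0 + 85.217*I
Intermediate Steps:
X = -3 (X = 3 + (-21 + 15) = 3 - 6 = -3)
o = I*sqrt(7262) (o = sqrt(-7262) = I*sqrt(7262) ≈ 85.217*I)
s = sqrt(12657) ≈ 112.50
Y = -20412 (Y = -7*(-3 + 57)**2 = -7*54**2 = -7*2916 = -20412)
(o + Y) + s = (I*sqrt(7262) - 20412) + sqrt(12657) = (-20412 + I*sqrt(7262)) + sqrt(12657) = -20412 + sqrt(12657) + I*sqrt(7262)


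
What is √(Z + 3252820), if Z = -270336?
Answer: 2*√745621 ≈ 1727.0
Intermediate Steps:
√(Z + 3252820) = √(-270336 + 3252820) = √2982484 = 2*√745621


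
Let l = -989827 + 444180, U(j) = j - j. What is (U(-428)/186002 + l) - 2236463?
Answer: -2782110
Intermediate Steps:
U(j) = 0
l = -545647
(U(-428)/186002 + l) - 2236463 = (0/186002 - 545647) - 2236463 = (0*(1/186002) - 545647) - 2236463 = (0 - 545647) - 2236463 = -545647 - 2236463 = -2782110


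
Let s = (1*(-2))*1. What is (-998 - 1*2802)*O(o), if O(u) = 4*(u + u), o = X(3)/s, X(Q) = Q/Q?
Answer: 15200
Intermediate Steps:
s = -2 (s = -2*1 = -2)
X(Q) = 1
o = -½ (o = 1/(-2) = 1*(-½) = -½ ≈ -0.50000)
O(u) = 8*u (O(u) = 4*(2*u) = 8*u)
(-998 - 1*2802)*O(o) = (-998 - 1*2802)*(8*(-½)) = (-998 - 2802)*(-4) = -3800*(-4) = 15200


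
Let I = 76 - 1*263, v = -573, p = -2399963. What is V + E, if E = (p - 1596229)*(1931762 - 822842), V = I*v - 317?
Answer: -4431457125806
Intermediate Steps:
I = -187 (I = 76 - 263 = -187)
V = 106834 (V = -187*(-573) - 317 = 107151 - 317 = 106834)
E = -4431457232640 (E = (-2399963 - 1596229)*(1931762 - 822842) = -3996192*1108920 = -4431457232640)
V + E = 106834 - 4431457232640 = -4431457125806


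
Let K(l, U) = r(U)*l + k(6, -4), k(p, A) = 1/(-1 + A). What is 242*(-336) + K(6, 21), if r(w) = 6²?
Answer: -405481/5 ≈ -81096.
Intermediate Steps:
r(w) = 36
K(l, U) = -⅕ + 36*l (K(l, U) = 36*l + 1/(-1 - 4) = 36*l + 1/(-5) = 36*l - ⅕ = -⅕ + 36*l)
242*(-336) + K(6, 21) = 242*(-336) + (-⅕ + 36*6) = -81312 + (-⅕ + 216) = -81312 + 1079/5 = -405481/5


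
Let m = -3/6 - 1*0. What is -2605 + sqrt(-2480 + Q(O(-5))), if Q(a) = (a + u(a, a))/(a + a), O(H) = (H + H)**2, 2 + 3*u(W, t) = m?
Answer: -2605 + I*sqrt(8926215)/60 ≈ -2605.0 + 49.795*I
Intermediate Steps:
m = -1/2 (m = -3*1/6 + 0 = -1/2 + 0 = -1/2 ≈ -0.50000)
u(W, t) = -5/6 (u(W, t) = -2/3 + (1/3)*(-1/2) = -2/3 - 1/6 = -5/6)
O(H) = 4*H**2 (O(H) = (2*H)**2 = 4*H**2)
Q(a) = (-5/6 + a)/(2*a) (Q(a) = (a - 5/6)/(a + a) = (-5/6 + a)/((2*a)) = (-5/6 + a)*(1/(2*a)) = (-5/6 + a)/(2*a))
-2605 + sqrt(-2480 + Q(O(-5))) = -2605 + sqrt(-2480 + (-5 + 6*(4*(-5)**2))/(12*((4*(-5)**2)))) = -2605 + sqrt(-2480 + (-5 + 6*(4*25))/(12*((4*25)))) = -2605 + sqrt(-2480 + (1/12)*(-5 + 6*100)/100) = -2605 + sqrt(-2480 + (1/12)*(1/100)*(-5 + 600)) = -2605 + sqrt(-2480 + (1/12)*(1/100)*595) = -2605 + sqrt(-2480 + 119/240) = -2605 + sqrt(-595081/240) = -2605 + I*sqrt(8926215)/60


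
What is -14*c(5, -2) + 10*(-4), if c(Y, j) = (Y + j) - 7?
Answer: 16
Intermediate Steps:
c(Y, j) = -7 + Y + j
-14*c(5, -2) + 10*(-4) = -14*(-7 + 5 - 2) + 10*(-4) = -14*(-4) - 40 = 56 - 40 = 16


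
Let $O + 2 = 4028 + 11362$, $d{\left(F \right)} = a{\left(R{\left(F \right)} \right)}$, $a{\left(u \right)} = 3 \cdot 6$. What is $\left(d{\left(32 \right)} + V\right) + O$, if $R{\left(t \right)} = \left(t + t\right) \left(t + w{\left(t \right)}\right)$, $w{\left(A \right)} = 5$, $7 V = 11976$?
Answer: $\frac{119818}{7} \approx 17117.0$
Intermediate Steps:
$V = \frac{11976}{7}$ ($V = \frac{1}{7} \cdot 11976 = \frac{11976}{7} \approx 1710.9$)
$R{\left(t \right)} = 2 t \left(5 + t\right)$ ($R{\left(t \right)} = \left(t + t\right) \left(t + 5\right) = 2 t \left(5 + t\right)$)
$a{\left(u \right)} = 18$
$d{\left(F \right)} = 18$
$O = 15388$ ($O = -2 + \left(4028 + 11362\right) = -2 + 15390 = 15388$)
$\left(d{\left(32 \right)} + V\right) + O = \left(18 + \frac{11976}{7}\right) + 15388 = \frac{12102}{7} + 15388 = \frac{119818}{7}$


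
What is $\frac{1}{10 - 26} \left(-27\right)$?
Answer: $\frac{27}{16} \approx 1.6875$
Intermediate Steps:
$\frac{1}{10 - 26} \left(-27\right) = \frac{1}{-16} \left(-27\right) = \left(- \frac{1}{16}\right) \left(-27\right) = \frac{27}{16}$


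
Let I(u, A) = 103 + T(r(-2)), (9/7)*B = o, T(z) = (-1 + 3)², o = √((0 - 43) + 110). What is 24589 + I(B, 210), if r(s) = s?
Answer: 24696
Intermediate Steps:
o = √67 (o = √(-43 + 110) = √67 ≈ 8.1853)
T(z) = 4 (T(z) = 2² = 4)
B = 7*√67/9 ≈ 6.3664
I(u, A) = 107 (I(u, A) = 103 + 4 = 107)
24589 + I(B, 210) = 24589 + 107 = 24696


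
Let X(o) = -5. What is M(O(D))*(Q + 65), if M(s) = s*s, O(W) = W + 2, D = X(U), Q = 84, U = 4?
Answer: 1341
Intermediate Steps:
D = -5
O(W) = 2 + W
M(s) = s²
M(O(D))*(Q + 65) = (2 - 5)²*(84 + 65) = (-3)²*149 = 9*149 = 1341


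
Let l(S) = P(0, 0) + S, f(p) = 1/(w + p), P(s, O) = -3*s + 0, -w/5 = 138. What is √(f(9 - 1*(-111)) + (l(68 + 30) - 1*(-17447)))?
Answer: √5700369930/570 ≈ 132.46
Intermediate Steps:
w = -690 (w = -5*138 = -690)
P(s, O) = -3*s
f(p) = 1/(-690 + p)
l(S) = S (l(S) = -3*0 + S = 0 + S = S)
√(f(9 - 1*(-111)) + (l(68 + 30) - 1*(-17447))) = √(1/(-690 + (9 - 1*(-111))) + ((68 + 30) - 1*(-17447))) = √(1/(-690 + (9 + 111)) + (98 + 17447)) = √(1/(-690 + 120) + 17545) = √(1/(-570) + 17545) = √(-1/570 + 17545) = √(10000649/570) = √5700369930/570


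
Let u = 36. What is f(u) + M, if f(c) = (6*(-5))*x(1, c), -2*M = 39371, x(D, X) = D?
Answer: -39431/2 ≈ -19716.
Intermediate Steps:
M = -39371/2 (M = -½*39371 = -39371/2 ≈ -19686.)
f(c) = -30 (f(c) = (6*(-5))*1 = -30*1 = -30)
f(u) + M = -30 - 39371/2 = -39431/2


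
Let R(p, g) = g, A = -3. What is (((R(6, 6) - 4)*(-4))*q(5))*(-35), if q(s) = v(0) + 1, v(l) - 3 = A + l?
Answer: 280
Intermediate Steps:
v(l) = l (v(l) = 3 + (-3 + l) = l)
q(s) = 1 (q(s) = 0 + 1 = 1)
(((R(6, 6) - 4)*(-4))*q(5))*(-35) = (((6 - 4)*(-4))*1)*(-35) = ((2*(-4))*1)*(-35) = -8*1*(-35) = -8*(-35) = 280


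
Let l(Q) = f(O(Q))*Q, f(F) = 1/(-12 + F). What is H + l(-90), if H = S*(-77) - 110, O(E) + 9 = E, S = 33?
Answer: -98057/37 ≈ -2650.2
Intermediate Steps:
O(E) = -9 + E
H = -2651 (H = 33*(-77) - 110 = -2541 - 110 = -2651)
l(Q) = Q/(-21 + Q) (l(Q) = Q/(-12 + (-9 + Q)) = Q/(-21 + Q))
H + l(-90) = -2651 - 90/(-21 - 90) = -2651 - 90/(-111) = -2651 - 90*(-1/111) = -2651 + 30/37 = -98057/37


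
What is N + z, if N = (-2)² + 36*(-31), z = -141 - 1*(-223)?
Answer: -1030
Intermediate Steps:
z = 82 (z = -141 + 223 = 82)
N = -1112 (N = 4 - 1116 = -1112)
N + z = -1112 + 82 = -1030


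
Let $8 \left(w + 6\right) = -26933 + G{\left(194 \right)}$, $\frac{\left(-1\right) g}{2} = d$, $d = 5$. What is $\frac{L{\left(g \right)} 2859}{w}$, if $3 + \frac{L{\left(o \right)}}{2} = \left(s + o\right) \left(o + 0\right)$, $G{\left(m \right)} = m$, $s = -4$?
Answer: $- \frac{2088976}{8929} \approx -233.95$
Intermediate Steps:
$g = -10$ ($g = \left(-2\right) 5 = -10$)
$L{\left(o \right)} = -6 + 2 o \left(-4 + o\right)$ ($L{\left(o \right)} = -6 + 2 \left(-4 + o\right) \left(o + 0\right) = -6 + 2 \left(-4 + o\right) o = -6 + 2 o \left(-4 + o\right)$)
$w = - \frac{26787}{8}$ ($w = -6 + \frac{-26933 + 194}{8} = -6 + \frac{1}{8} \left(-26739\right) = -6 - \frac{26739}{8} = - \frac{26787}{8} \approx -3348.4$)
$\frac{L{\left(g \right)} 2859}{w} = \frac{\left(-6 - -80 + 2 \left(-10\right)^{2}\right) 2859}{- \frac{26787}{8}} = \left(-6 + 80 + 2 \cdot 100\right) 2859 \left(- \frac{8}{26787}\right) = \left(-6 + 80 + 200\right) 2859 \left(- \frac{8}{26787}\right) = 274 \cdot 2859 \left(- \frac{8}{26787}\right) = 783366 \left(- \frac{8}{26787}\right) = - \frac{2088976}{8929}$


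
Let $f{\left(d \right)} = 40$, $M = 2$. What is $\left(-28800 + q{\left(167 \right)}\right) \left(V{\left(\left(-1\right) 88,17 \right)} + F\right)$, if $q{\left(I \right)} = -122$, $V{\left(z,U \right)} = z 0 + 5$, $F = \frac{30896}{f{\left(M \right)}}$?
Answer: $- \frac{112419814}{5} \approx -2.2484 \cdot 10^{7}$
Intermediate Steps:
$F = \frac{3862}{5}$ ($F = \frac{30896}{40} = 30896 \cdot \frac{1}{40} = \frac{3862}{5} \approx 772.4$)
$V{\left(z,U \right)} = 5$ ($V{\left(z,U \right)} = 0 + 5 = 5$)
$\left(-28800 + q{\left(167 \right)}\right) \left(V{\left(\left(-1\right) 88,17 \right)} + F\right) = \left(-28800 - 122\right) \left(5 + \frac{3862}{5}\right) = \left(-28922\right) \frac{3887}{5} = - \frac{112419814}{5}$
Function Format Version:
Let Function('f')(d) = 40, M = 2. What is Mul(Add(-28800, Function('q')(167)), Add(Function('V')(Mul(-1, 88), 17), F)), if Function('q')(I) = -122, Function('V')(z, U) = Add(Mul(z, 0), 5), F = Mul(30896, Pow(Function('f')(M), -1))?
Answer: Rational(-112419814, 5) ≈ -2.2484e+7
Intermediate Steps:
F = Rational(3862, 5) (F = Mul(30896, Pow(40, -1)) = Mul(30896, Rational(1, 40)) = Rational(3862, 5) ≈ 772.40)
Function('V')(z, U) = 5 (Function('V')(z, U) = Add(0, 5) = 5)
Mul(Add(-28800, Function('q')(167)), Add(Function('V')(Mul(-1, 88), 17), F)) = Mul(Add(-28800, -122), Add(5, Rational(3862, 5))) = Mul(-28922, Rational(3887, 5)) = Rational(-112419814, 5)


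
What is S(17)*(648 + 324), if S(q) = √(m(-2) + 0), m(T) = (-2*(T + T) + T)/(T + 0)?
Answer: 972*I*√3 ≈ 1683.6*I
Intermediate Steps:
m(T) = -3 (m(T) = (-4*T + T)/T = (-3*T)/T = -3)
S(q) = I*√3 (S(q) = √(-3 + 0) = √(-3) = I*√3)
S(17)*(648 + 324) = (I*√3)*(648 + 324) = (I*√3)*972 = 972*I*√3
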